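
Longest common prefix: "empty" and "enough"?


Word 1: "empty"
Word 2: "enough"
Comparing from start:
  Pos 0: 'e' == 'e'
  Pos 1: 'm' != 'n' (stop)
LCP = "e" (length 1)


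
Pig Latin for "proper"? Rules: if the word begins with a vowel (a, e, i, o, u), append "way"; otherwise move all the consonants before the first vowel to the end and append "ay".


Word: "proper"
Starts with consonant(s) → move to end, add 'ay'
Consonant cluster: "pr"
Pig Latin = "operpray"


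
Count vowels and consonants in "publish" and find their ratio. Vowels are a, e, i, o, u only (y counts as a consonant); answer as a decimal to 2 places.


Word: "publish"
Vowels (a,e,i,o,u): 2
Consonants: 5
Ratio = 2/5
= 0.40


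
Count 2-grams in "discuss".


Word: "discuss" (length 7)
Number of 2-grams = length - 2 + 1 = 7 - 2 + 1
= 6


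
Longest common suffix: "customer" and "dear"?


Word 1: "customer"
Word 2: "dear"
Comparing from end:
  Pos -1: 'r' == 'r'
  Pos -2: 'e' != 'a' (stop)
LCS = "r" (length 1)


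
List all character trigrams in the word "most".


Word: "most" (length 4)
Number of trigrams = 4 - 3 + 1 = 2
  Position 0: "mos"
  Position 1: "ost"
Trigrams = "mos", "ost"


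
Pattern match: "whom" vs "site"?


Pattern of "whom": [0, 1, 2, 3]
Pattern of "site": [0, 1, 2, 3]
Patterns match
Same pattern = Yes


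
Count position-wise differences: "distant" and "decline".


Comparing character by character (same length = 7):
  Pos 0: 'd' vs 'd' =
  Pos 1: 'i' vs 'e' !=
  Pos 2: 's' vs 'c' !=
  Pos 3: 't' vs 'l' !=
  Pos 4: 'a' vs 'i' !=
  Pos 5: 'n' vs 'n' =
  Pos 6: 't' vs 'e' !=
Hamming distance = 5


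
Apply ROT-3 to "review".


Word: "review"
Shift: 3
Each letter → (letter + shift) mod 26:
  'r' (17) + 3 = 20 → 'u'
  'e' (4) + 3 = 7 → 'h'
  'v' (21) + 3 = 24 → 'y'
  'i' (8) + 3 = 11 → 'l'
  'e' (4) + 3 = 7 → 'h'
  'w' (22) + 3 = 25 → 'z'
Result = "uhylhz"


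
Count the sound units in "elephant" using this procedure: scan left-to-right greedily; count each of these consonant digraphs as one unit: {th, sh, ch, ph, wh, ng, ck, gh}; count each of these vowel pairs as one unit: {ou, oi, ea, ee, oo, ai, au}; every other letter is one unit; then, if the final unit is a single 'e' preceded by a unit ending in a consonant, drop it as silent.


Word: "elephant" (8 letters)
Left-to-right scan:
  (1) 'e' (letter)
  (2) 'l' (letter)
  (3) 'e' (letter)
  (4) 'ph' (digraph)
  (5) 'a' (letter)
  (6) 'n' (letter)
  (7) 't' (letter)
Units from scan: 7
Sound units = 7 units


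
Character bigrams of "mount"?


Word: "mount" (length 5)
Number of bigrams = 5 - 2 + 1 = 4
  Position 0: "mo"
  Position 1: "ou"
  Position 2: "un"
  Position 3: "nt"
Bigrams = "mo", "ou", "un", "nt"


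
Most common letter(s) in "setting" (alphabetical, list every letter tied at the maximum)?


Word: "setting"
Letter counts:
  'e': 1
  'g': 1
  'i': 1
  'n': 1
  's': 1
  't': 2
Maximum count = 2
Most frequent = 't' (2 times each)


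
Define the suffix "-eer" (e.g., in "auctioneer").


Suffix: -eer
Example: auctioneer = auction + -eer
Meaning = one who is concerned with


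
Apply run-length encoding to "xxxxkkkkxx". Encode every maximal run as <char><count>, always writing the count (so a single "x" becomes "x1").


String: "xxxxkkkkxx"
Scanning for consecutive runs:
  'x' x 4
  'k' x 4
  'x' x 2
RLE = "x4k4x2"


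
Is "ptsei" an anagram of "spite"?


Word 1: "spite" → sorted: eipst
Word 2: "ptsei" → sorted: eipst
Same letters? eipst == eipst
Anagram = Yes


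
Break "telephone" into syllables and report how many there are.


Word: "telephone"
Syllable breakdown: tel / e / phone
Counting: 3 parts
= 3 syllables


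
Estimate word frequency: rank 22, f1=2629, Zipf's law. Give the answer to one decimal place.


Zipf's law: f(r) = f(1) / r
f(1) = 2629
f(22) = 2629 / 22
= 119.5 occurrences


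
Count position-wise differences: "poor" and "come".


Comparing character by character (same length = 4):
  Pos 0: 'p' vs 'c' !=
  Pos 1: 'o' vs 'o' =
  Pos 2: 'o' vs 'm' !=
  Pos 3: 'r' vs 'e' !=
Hamming distance = 3


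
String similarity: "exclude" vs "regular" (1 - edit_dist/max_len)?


Word 1: "exclude" (length 7)
Word 2: "regular" (length 7)
One optimal edit sequence:
  1. insert 'r'  (+1)
  2. keep 'e'
  3. substitute 'x' -> 'g'  (+1)
  4. substitute 'c' -> 'u'  (+1)
  5. keep 'l'
  6. delete 'u'  (+1)
  7. substitute 'd' -> 'a'  (+1)
  8. substitute 'e' -> 'r'  (+1)
Edit distance = 6
Max length = max(7, 7) = 7
Similarity = 1 - 6/7
= 0.1429


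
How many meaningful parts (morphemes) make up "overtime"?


Word: "overtime"
Morphemes: over- / time
Each morpheme carries meaning
= 2 morphemes


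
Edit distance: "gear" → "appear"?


Word 1: "gear" (length 4)
Word 2: "appear" (length 6)
One optimal edit sequence (insert/delete/substitute each cost 1):
  1. insert 'a'  (+1)
  2. insert 'p'  (+1)
  3. substitute 'g' -> 'p'  (+1)
  4. keep 'e'
  5. keep 'a'
  6. keep 'r'
Total edit operations: 3
Edit distance = 3


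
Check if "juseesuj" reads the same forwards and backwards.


Word: "juseesuj"
Reversed: "juseesuj"
Forward == Backward? juseesuj == juseesuj
Palindrome = Yes


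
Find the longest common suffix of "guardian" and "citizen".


Word 1: "guardian"
Word 2: "citizen"
Comparing from end:
  Pos -1: 'n' == 'n'
  Pos -2: 'a' != 'e' (stop)
LCS = "n" (length 1)


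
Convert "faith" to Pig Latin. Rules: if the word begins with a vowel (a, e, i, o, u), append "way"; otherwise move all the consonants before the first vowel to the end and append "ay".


Word: "faith"
Starts with consonant(s) → move to end, add 'ay'
Consonant cluster: "f"
Pig Latin = "aithfay"


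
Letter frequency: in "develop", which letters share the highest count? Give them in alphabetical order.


Word: "develop"
Letter counts:
  'd': 1
  'e': 2
  'l': 1
  'o': 1
  'p': 1
  'v': 1
Maximum count = 2
Most frequent = 'e' (2 times each)


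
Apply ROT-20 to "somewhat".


Word: "somewhat"
Shift: 20
Each letter → (letter + shift) mod 26:
  's' (18) + 20 = 12 → 'm'
  'o' (14) + 20 = 8 → 'i'
  'm' (12) + 20 = 6 → 'g'
  'e' (4) + 20 = 24 → 'y'
  'w' (22) + 20 = 16 → 'q'
  'h' (7) + 20 = 1 → 'b'
  'a' (0) + 20 = 20 → 'u'
  't' (19) + 20 = 13 → 'n'
Result = "migyqbun"


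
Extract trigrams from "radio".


Word: "radio" (length 5)
Number of trigrams = 5 - 3 + 1 = 3
  Position 0: "rad"
  Position 1: "adi"
  Position 2: "dio"
Trigrams = "rad", "adi", "dio"


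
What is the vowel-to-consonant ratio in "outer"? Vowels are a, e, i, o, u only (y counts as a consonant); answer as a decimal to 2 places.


Word: "outer"
Vowels (a,e,i,o,u): 3
Consonants: 2
Ratio = 3/2
= 1.50


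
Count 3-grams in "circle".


Word: "circle" (length 6)
Number of 3-grams = length - 3 + 1 = 6 - 3 + 1
= 4


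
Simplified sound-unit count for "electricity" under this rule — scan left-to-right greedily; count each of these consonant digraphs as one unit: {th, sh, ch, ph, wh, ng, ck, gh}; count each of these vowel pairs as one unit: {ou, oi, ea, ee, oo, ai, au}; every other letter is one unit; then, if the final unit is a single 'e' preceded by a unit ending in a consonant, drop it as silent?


Word: "electricity" (11 letters)
Left-to-right scan:
  (1) 'e' (letter)
  (2) 'l' (letter)
  (3) 'e' (letter)
  (4) 'c' (letter)
  (5) 't' (letter)
  (6) 'r' (letter)
  (7) 'i' (letter)
  (8) 'c' (letter)
  (9) 'i' (letter)
  (10) 't' (letter)
  (11) 'y' (letter)
Units from scan: 11
Sound units = 11 units


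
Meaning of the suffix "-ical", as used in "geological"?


Suffix: -ical
Example: geological (geology + -ical, with a spelling change)
Meaning = relating to


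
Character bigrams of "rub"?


Word: "rub" (length 3)
Number of bigrams = 3 - 2 + 1 = 2
  Position 0: "ru"
  Position 1: "ub"
Bigrams = "ru", "ub"


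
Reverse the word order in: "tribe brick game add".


Original: "tribe brick game add"
Words (1..n): tribe | brick | game | add
Reversed (n..1): add | game | brick | tribe
Result = "add game brick tribe"


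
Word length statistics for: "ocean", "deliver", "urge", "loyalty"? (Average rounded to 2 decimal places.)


Lengths: "ocean"=5, "deliver"=7, "urge"=4, "loyalty"=7
Sum = 23, Count = 4
Average = 23/4 = 5.75
= avg=5.75, min=4, max=7


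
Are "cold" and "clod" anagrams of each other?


Word 1: "cold" → sorted: cdlo
Word 2: "clod" → sorted: cdlo
Same letters? cdlo == cdlo
Anagram = Yes


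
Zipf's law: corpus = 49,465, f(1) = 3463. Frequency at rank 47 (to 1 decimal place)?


Zipf's law: f(r) = f(1) / r
f(1) = 3463
f(47) = 3463 / 47
= 73.7 occurrences


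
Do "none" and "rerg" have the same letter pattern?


Pattern of "none": [0, 1, 0, 2]
Pattern of "rerg": [0, 1, 0, 2]
Patterns match
Same pattern = Yes


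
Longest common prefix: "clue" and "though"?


Word 1: "clue"
Word 2: "though"
Comparing from start:
  Pos 0: 'c' != 't' (stop)
LCP = "" (length 0)


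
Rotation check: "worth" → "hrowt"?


Word: "worth", Candidate: "hrowt"
Method: check if candidate is substring of word+word
"worthworth" contains "hrowt"? No
Is rotation = No


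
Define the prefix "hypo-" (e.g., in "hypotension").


Prefix: hypo-
Example: hypotension (hypo- + tension)
Meaning = under / below normal


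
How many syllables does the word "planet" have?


Word: "planet"
Syllable breakdown: plan / et
Counting: 2 parts
= 2 syllables


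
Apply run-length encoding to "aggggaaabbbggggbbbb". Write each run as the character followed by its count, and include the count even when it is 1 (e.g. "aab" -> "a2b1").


String: "aggggaaabbbggggbbbb"
Scanning for consecutive runs:
  'a' x 1
  'g' x 4
  'a' x 3
  'b' x 3
  'g' x 4
  'b' x 4
RLE = "a1g4a3b3g4b4"


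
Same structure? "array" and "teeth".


Pattern of "array": [0, 1, 1, 0, 2]
Pattern of "teeth": [0, 1, 1, 0, 2]
Patterns match
Same pattern = Yes


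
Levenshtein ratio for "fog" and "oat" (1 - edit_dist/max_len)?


Word 1: "fog" (length 3)
Word 2: "oat" (length 3)
One optimal edit sequence:
  1. substitute 'f' -> 'o'  (+1)
  2. substitute 'o' -> 'a'  (+1)
  3. substitute 'g' -> 't'  (+1)
Edit distance = 3
Max length = max(3, 3) = 3
Similarity = 1 - 3/3
= 0.0000


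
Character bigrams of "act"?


Word: "act" (length 3)
Number of bigrams = 3 - 2 + 1 = 2
  Position 0: "ac"
  Position 1: "ct"
Bigrams = "ac", "ct"


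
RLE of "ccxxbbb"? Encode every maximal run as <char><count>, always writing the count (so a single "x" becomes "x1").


String: "ccxxbbb"
Scanning for consecutive runs:
  'c' x 2
  'x' x 2
  'b' x 3
RLE = "c2x2b3"


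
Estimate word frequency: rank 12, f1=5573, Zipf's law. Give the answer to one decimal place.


Zipf's law: f(r) = f(1) / r
f(1) = 5573
f(12) = 5573 / 12
= 464.4 occurrences


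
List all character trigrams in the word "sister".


Word: "sister" (length 6)
Number of trigrams = 6 - 3 + 1 = 4
  Position 0: "sis"
  Position 1: "ist"
  Position 2: "ste"
  Position 3: "ter"
Trigrams = "sis", "ist", "ste", "ter"


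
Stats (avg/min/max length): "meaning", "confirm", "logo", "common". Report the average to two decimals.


Lengths: "meaning"=7, "confirm"=7, "logo"=4, "common"=6
Sum = 24, Count = 4
Average = 24/4 = 6.00
= avg=6.00, min=4, max=7


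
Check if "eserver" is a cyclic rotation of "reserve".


Word: "reserve", Candidate: "eserver"
Method: check if candidate is substring of word+word
"reservereserve" contains "eserver"? Yes
Is rotation = Yes


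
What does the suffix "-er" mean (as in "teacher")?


Suffix: -er
Example: teacher (teach + -er)
Meaning = one who / more


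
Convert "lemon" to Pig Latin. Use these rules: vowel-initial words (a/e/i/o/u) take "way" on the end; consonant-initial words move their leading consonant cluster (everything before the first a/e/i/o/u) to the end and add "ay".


Word: "lemon"
Starts with consonant(s) → move to end, add 'ay'
Consonant cluster: "l"
Pig Latin = "emonlay"


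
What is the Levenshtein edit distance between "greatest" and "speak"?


Word 1: "greatest" (length 8)
Word 2: "speak" (length 5)
One optimal edit sequence (insert/delete/substitute each cost 1):
  1. substitute 'g' -> 's'  (+1)
  2. substitute 'r' -> 'p'  (+1)
  3. keep 'e'
  4. keep 'a'
  5. delete 't'  (+1)
  6. delete 'e'  (+1)
  7. delete 's'  (+1)
  8. substitute 't' -> 'k'  (+1)
Total edit operations: 6
Edit distance = 6


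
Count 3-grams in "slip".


Word: "slip" (length 4)
Number of 3-grams = length - 3 + 1 = 4 - 3 + 1
= 2


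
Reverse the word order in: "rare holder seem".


Original: "rare holder seem"
Words (1..n): rare | holder | seem
Reversed (n..1): seem | holder | rare
Result = "seem holder rare"


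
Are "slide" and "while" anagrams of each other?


Word 1: "slide" → sorted: deils
Word 2: "while" → sorted: ehilw
Same letters? deils != ehilw
Anagram = No


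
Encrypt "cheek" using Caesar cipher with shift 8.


Word: "cheek"
Shift: 8
Each letter → (letter + shift) mod 26:
  'c' (2) + 8 = 10 → 'k'
  'h' (7) + 8 = 15 → 'p'
  'e' (4) + 8 = 12 → 'm'
  'e' (4) + 8 = 12 → 'm'
  'k' (10) + 8 = 18 → 's'
Result = "kpmms"


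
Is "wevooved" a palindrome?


Word: "wevooved"
Reversed: "devoovew"
Forward == Backward? wevooved != devoovew
Palindrome = No


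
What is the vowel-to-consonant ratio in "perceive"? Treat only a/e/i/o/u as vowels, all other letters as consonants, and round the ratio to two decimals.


Word: "perceive"
Vowels (a,e,i,o,u): 4
Consonants: 4
Ratio = 4/4
= 1.00


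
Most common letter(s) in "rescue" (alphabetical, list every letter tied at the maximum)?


Word: "rescue"
Letter counts:
  'c': 1
  'e': 2
  'r': 1
  's': 1
  'u': 1
Maximum count = 2
Most frequent = 'e' (2 times each)


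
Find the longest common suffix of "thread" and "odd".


Word 1: "thread"
Word 2: "odd"
Comparing from end:
  Pos -1: 'd' == 'd'
  Pos -2: 'a' != 'd' (stop)
LCS = "d" (length 1)


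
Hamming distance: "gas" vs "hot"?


Comparing character by character (same length = 3):
  Pos 0: 'g' vs 'h' !=
  Pos 1: 'a' vs 'o' !=
  Pos 2: 's' vs 't' !=
Hamming distance = 3


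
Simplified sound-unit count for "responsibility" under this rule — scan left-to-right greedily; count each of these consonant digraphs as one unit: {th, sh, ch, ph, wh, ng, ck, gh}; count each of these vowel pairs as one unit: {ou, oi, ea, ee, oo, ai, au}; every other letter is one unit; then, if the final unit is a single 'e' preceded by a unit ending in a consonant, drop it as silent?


Word: "responsibility" (14 letters)
Left-to-right scan:
  [1] 'r' (letter)
  [2] 'e' (letter)
  [3] 's' (letter)
  [4] 'p' (letter)
  [5] 'o' (letter)
  [6] 'n' (letter)
  [7] 's' (letter)
  [8] 'i' (letter)
  [9] 'b' (letter)
  [10] 'i' (letter)
  [11] 'l' (letter)
  [12] 'i' (letter)
  [13] 't' (letter)
  [14] 'y' (letter)
Units from scan: 14
Sound units = 14 units


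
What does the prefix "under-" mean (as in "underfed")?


Prefix: under-
As in: underfed -> under- + fed
Meaning = insufficient


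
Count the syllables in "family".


Word: "family"
Syllable breakdown: fam / i / ly
Counting: 3 parts
= 3 syllables


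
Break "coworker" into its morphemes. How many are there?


Word: "coworker"
Morphemes: co- | work | -er
Each morpheme carries meaning
= 3 morphemes


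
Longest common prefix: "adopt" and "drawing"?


Word 1: "adopt"
Word 2: "drawing"
Comparing from start:
  Pos 0: 'a' != 'd' (stop)
LCP = "" (length 0)


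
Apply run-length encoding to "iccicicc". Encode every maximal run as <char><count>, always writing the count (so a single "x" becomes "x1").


String: "iccicicc"
Scanning for consecutive runs:
  'i' x 1
  'c' x 2
  'i' x 1
  'c' x 1
  'i' x 1
  'c' x 2
RLE = "i1c2i1c1i1c2"


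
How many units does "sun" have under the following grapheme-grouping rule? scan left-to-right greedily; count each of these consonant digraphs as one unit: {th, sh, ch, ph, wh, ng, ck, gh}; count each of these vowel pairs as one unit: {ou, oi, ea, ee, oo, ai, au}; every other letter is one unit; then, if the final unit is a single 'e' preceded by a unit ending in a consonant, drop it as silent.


Word: "sun" (3 letters)
Left-to-right scan:
  (1) 's' (letter)
  (2) 'u' (letter)
  (3) 'n' (letter)
Units from scan: 3
Sound units = 3 units


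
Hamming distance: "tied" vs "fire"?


Comparing character by character (same length = 4):
  Pos 0: 't' vs 'f' !=
  Pos 1: 'i' vs 'i' =
  Pos 2: 'e' vs 'r' !=
  Pos 3: 'd' vs 'e' !=
Hamming distance = 3


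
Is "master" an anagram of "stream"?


Word 1: "stream" → sorted: aemrst
Word 2: "master" → sorted: aemrst
Same letters? aemrst == aemrst
Anagram = Yes


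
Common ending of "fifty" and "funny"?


Word 1: "fifty"
Word 2: "funny"
Comparing from end:
  Pos -1: 'y' == 'y'
  Pos -2: 't' != 'n' (stop)
LCS = "y" (length 1)


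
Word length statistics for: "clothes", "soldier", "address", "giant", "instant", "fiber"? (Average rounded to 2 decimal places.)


Lengths: "clothes"=7, "soldier"=7, "address"=7, "giant"=5, "instant"=7, "fiber"=5
Sum = 38, Count = 6
Average = 38/6 = 6.33
= avg=6.33, min=5, max=7


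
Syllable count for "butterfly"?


Word: "butterfly"
Syllable breakdown: but-ter-fly
Counting: 3 parts
= 3 syllables


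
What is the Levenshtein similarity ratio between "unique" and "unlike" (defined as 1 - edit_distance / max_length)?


Word 1: "unique" (length 6)
Word 2: "unlike" (length 6)
One optimal edit sequence:
  1. keep 'u'
  2. keep 'n'
  3. substitute 'i' -> 'l'  (+1)
  4. substitute 'q' -> 'i'  (+1)
  5. substitute 'u' -> 'k'  (+1)
  6. keep 'e'
Edit distance = 3
Max length = max(6, 6) = 6
Similarity = 1 - 3/6
= 0.5000


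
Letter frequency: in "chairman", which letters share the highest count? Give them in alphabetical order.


Word: "chairman"
Letter counts:
  'a': 2
  'c': 1
  'h': 1
  'i': 1
  'm': 1
  'n': 1
  'r': 1
Maximum count = 2
Most frequent = 'a' (2 times each)


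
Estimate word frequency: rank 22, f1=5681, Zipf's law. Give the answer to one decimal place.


Zipf's law: f(r) = f(1) / r
f(1) = 5681
f(22) = 5681 / 22
= 258.2 occurrences


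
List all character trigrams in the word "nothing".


Word: "nothing" (length 7)
Number of trigrams = 7 - 3 + 1 = 5
  Position 0: "not"
  Position 1: "oth"
  Position 2: "thi"
  Position 3: "hin"
  Position 4: "ing"
Trigrams = "not", "oth", "thi", "hin", "ing"


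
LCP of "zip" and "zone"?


Word 1: "zip"
Word 2: "zone"
Comparing from start:
  Pos 0: 'z' == 'z'
  Pos 1: 'i' != 'o' (stop)
LCP = "z" (length 1)


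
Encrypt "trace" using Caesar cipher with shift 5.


Word: "trace"
Shift: 5
Each letter → (letter + shift) mod 26:
  't' (19) + 5 = 24 → 'y'
  'r' (17) + 5 = 22 → 'w'
  'a' (0) + 5 = 5 → 'f'
  'c' (2) + 5 = 7 → 'h'
  'e' (4) + 5 = 9 → 'j'
Result = "ywfhj"


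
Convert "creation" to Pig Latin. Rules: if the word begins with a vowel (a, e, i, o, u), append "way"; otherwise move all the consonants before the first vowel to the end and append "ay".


Word: "creation"
Starts with consonant(s) → move to end, add 'ay'
Consonant cluster: "cr"
Pig Latin = "eationcray"


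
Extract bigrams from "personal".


Word: "personal" (length 8)
Number of bigrams = 8 - 2 + 1 = 7
  Position 0: "pe"
  Position 1: "er"
  Position 2: "rs"
  Position 3: "so"
  Position 4: "on"
  Position 5: "na"
  Position 6: "al"
Bigrams = "pe", "er", "rs", "so", "on", "na", "al"


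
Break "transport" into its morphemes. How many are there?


Word: "transport"
Morphemes: trans- + port
Each morpheme carries meaning
= 2 morphemes


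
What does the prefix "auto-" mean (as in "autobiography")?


Prefix: auto-
As in: autobiography -> auto- + biography
Meaning = self


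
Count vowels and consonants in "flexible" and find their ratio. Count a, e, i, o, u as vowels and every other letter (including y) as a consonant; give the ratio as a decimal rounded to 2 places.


Word: "flexible"
Vowels (a,e,i,o,u): 3
Consonants: 5
Ratio = 3/5
= 0.60


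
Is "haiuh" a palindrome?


Word: "haiuh"
Reversed: "huiah"
Forward == Backward? haiuh != huiah
Palindrome = No


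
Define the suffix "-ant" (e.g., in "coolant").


Suffix: -ant
Example: coolant (cool + -ant)
Meaning = one who / that which


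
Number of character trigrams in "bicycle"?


Word: "bicycle" (length 7)
Number of 3-grams = length - 3 + 1 = 7 - 3 + 1
= 5


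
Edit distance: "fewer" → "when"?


Word 1: "fewer" (length 5)
Word 2: "when" (length 4)
One optimal edit sequence (insert/delete/substitute each cost 1):
  1. delete 'f'  (+1)
  2. substitute 'e' -> 'w'  (+1)
  3. substitute 'w' -> 'h'  (+1)
  4. keep 'e'
  5. substitute 'r' -> 'n'  (+1)
Total edit operations: 4
Edit distance = 4


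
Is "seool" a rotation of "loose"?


Word: "loose", Candidate: "seool"
Method: check if candidate is substring of word+word
"looseloose" contains "seool"? No
Is rotation = No


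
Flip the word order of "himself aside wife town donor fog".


Original: "himself aside wife town donor fog"
Words (1..n): himself | aside | wife | town | donor | fog
Reversed (n..1): fog | donor | town | wife | aside | himself
Result = "fog donor town wife aside himself"


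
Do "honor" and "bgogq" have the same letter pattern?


Pattern of "honor": [0, 1, 2, 1, 3]
Pattern of "bgogq": [0, 1, 2, 1, 3]
Patterns match
Same pattern = Yes


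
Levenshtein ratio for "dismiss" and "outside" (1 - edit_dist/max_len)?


Word 1: "dismiss" (length 7)
Word 2: "outside" (length 7)
One optimal edit sequence:
  1. substitute 'd' -> 'o'  (+1)
  2. substitute 'i' -> 'u'  (+1)
  3. substitute 's' -> 't'  (+1)
  4. substitute 'm' -> 's'  (+1)
  5. keep 'i'
  6. substitute 's' -> 'd'  (+1)
  7. substitute 's' -> 'e'  (+1)
Edit distance = 6
Max length = max(7, 7) = 7
Similarity = 1 - 6/7
= 0.1429


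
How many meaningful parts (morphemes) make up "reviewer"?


Word: "reviewer"
Morphemes: re- / view / -er
Each morpheme carries meaning
= 3 morphemes


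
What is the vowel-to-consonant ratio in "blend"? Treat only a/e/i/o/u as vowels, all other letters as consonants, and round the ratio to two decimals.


Word: "blend"
Vowels (a,e,i,o,u): 1
Consonants: 4
Ratio = 1/4
= 0.25


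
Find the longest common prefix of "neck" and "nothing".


Word 1: "neck"
Word 2: "nothing"
Comparing from start:
  Pos 0: 'n' == 'n'
  Pos 1: 'e' != 'o' (stop)
LCP = "n" (length 1)


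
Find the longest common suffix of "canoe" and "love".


Word 1: "canoe"
Word 2: "love"
Comparing from end:
  Pos -1: 'e' == 'e'
  Pos -2: 'o' != 'v' (stop)
LCS = "e" (length 1)


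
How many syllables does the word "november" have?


Word: "november"
Syllable breakdown: no | vem | ber
Counting: 3 parts
= 3 syllables


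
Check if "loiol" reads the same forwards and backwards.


Word: "loiol"
Reversed: "loiol"
Forward == Backward? loiol == loiol
Palindrome = Yes


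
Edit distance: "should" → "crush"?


Word 1: "should" (length 6)
Word 2: "crush" (length 5)
One optimal edit sequence (insert/delete/substitute each cost 1):
  1. delete 's'  (+1)
  2. substitute 'h' -> 'c'  (+1)
  3. substitute 'o' -> 'r'  (+1)
  4. keep 'u'
  5. substitute 'l' -> 's'  (+1)
  6. substitute 'd' -> 'h'  (+1)
Total edit operations: 5
Edit distance = 5


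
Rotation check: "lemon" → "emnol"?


Word: "lemon", Candidate: "emnol"
Method: check if candidate is substring of word+word
"lemonlemon" contains "emnol"? No
Is rotation = No


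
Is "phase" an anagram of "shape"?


Word 1: "shape" → sorted: aehps
Word 2: "phase" → sorted: aehps
Same letters? aehps == aehps
Anagram = Yes


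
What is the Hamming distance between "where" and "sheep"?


Comparing character by character (same length = 5):
  Pos 0: 'w' vs 's' !=
  Pos 1: 'h' vs 'h' =
  Pos 2: 'e' vs 'e' =
  Pos 3: 'r' vs 'e' !=
  Pos 4: 'e' vs 'p' !=
Hamming distance = 3


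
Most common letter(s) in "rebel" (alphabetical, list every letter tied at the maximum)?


Word: "rebel"
Letter counts:
  'b': 1
  'e': 2
  'l': 1
  'r': 1
Maximum count = 2
Most frequent = 'e' (2 times each)


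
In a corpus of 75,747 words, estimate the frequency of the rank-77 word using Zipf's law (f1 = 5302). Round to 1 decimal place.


Zipf's law: f(r) = f(1) / r
f(1) = 5302
f(77) = 5302 / 77
= 68.9 occurrences


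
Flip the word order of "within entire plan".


Original: "within entire plan"
Words (1..n): within | entire | plan
Reversed (n..1): plan | entire | within
Result = "plan entire within"


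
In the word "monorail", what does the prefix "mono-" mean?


Prefix: mono-
As in: monorail -> mono- + rail
Meaning = one


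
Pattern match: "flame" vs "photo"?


Pattern of "flame": [0, 1, 2, 3, 4]
Pattern of "photo": [0, 1, 2, 3, 2]
Patterns do not match
Same pattern = No


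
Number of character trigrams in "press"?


Word: "press" (length 5)
Number of 3-grams = length - 3 + 1 = 5 - 3 + 1
= 3


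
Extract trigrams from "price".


Word: "price" (length 5)
Number of trigrams = 5 - 3 + 1 = 3
  Position 0: "pri"
  Position 1: "ric"
  Position 2: "ice"
Trigrams = "pri", "ric", "ice"


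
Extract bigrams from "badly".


Word: "badly" (length 5)
Number of bigrams = 5 - 2 + 1 = 4
  Position 0: "ba"
  Position 1: "ad"
  Position 2: "dl"
  Position 3: "ly"
Bigrams = "ba", "ad", "dl", "ly"


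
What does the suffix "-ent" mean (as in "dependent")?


Suffix: -ent
Example: dependent = depend + -ent
Meaning = one who / that which


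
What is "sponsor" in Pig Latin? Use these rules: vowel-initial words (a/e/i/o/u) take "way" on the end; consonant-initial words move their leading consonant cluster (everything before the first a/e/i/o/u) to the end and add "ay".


Word: "sponsor"
Starts with consonant(s) → move to end, add 'ay'
Consonant cluster: "sp"
Pig Latin = "onsorspay"


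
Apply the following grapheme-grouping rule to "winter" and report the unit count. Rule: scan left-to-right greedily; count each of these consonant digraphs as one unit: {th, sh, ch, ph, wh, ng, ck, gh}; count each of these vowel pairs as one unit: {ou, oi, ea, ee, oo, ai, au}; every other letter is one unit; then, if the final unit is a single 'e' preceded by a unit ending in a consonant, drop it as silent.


Word: "winter" (6 letters)
Left-to-right scan:
  (1) 'w' (letter)
  (2) 'i' (letter)
  (3) 'n' (letter)
  (4) 't' (letter)
  (5) 'e' (letter)
  (6) 'r' (letter)
Units from scan: 6
Sound units = 6 units


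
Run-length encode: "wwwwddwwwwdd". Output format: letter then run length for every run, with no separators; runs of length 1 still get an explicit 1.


String: "wwwwddwwwwdd"
Scanning for consecutive runs:
  'w' x 4
  'd' x 2
  'w' x 4
  'd' x 2
RLE = "w4d2w4d2"


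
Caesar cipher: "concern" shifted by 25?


Word: "concern"
Shift: 25
Each letter → (letter + shift) mod 26:
  'c' (2) + 25 = 1 → 'b'
  'o' (14) + 25 = 13 → 'n'
  'n' (13) + 25 = 12 → 'm'
  'c' (2) + 25 = 1 → 'b'
  'e' (4) + 25 = 3 → 'd'
  'r' (17) + 25 = 16 → 'q'
  'n' (13) + 25 = 12 → 'm'
Result = "bnmbdqm"


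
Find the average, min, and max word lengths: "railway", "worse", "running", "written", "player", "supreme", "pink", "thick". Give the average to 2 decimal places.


Lengths: "railway"=7, "worse"=5, "running"=7, "written"=7, "player"=6, "supreme"=7, "pink"=4, "thick"=5
Sum = 48, Count = 8
Average = 48/8 = 6.00
= avg=6.00, min=4, max=7


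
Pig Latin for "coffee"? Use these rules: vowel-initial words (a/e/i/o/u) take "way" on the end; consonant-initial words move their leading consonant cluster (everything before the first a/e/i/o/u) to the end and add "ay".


Word: "coffee"
Starts with consonant(s) → move to end, add 'ay'
Consonant cluster: "c"
Pig Latin = "offeecay"


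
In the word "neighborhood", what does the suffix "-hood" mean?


Suffix: -hood
As in: neighborhood -> neighbor + -hood
Meaning = state / condition


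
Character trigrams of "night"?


Word: "night" (length 5)
Number of trigrams = 5 - 3 + 1 = 3
  Position 0: "nig"
  Position 1: "igh"
  Position 2: "ght"
Trigrams = "nig", "igh", "ght"


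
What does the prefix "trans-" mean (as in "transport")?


Prefix: trans-
As in: transport -> trans- + port
Meaning = across


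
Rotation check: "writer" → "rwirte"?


Word: "writer", Candidate: "rwirte"
Method: check if candidate is substring of word+word
"writerwriter" contains "rwirte"? No
Is rotation = No


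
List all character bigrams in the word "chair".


Word: "chair" (length 5)
Number of bigrams = 5 - 2 + 1 = 4
  Position 0: "ch"
  Position 1: "ha"
  Position 2: "ai"
  Position 3: "ir"
Bigrams = "ch", "ha", "ai", "ir"


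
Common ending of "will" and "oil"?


Word 1: "will"
Word 2: "oil"
Comparing from end:
  Pos -1: 'l' == 'l'
  Pos -2: 'l' != 'i' (stop)
LCS = "l" (length 1)


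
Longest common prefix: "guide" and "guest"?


Word 1: "guide"
Word 2: "guest"
Comparing from start:
  Pos 0: 'g' == 'g'
  Pos 1: 'u' == 'u'
  Pos 2: 'i' != 'e' (stop)
LCP = "gu" (length 2)


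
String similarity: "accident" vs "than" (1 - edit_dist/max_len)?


Word 1: "accident" (length 8)
Word 2: "than" (length 4)
One optimal edit sequence:
  1. delete 'a'  (+1)
  2. delete 'c'  (+1)
  3. delete 'c'  (+1)
  4. substitute 'i' -> 't'  (+1)
  5. substitute 'd' -> 'h'  (+1)
  6. substitute 'e' -> 'a'  (+1)
  7. keep 'n'
  8. delete 't'  (+1)
Edit distance = 7
Max length = max(8, 4) = 8
Similarity = 1 - 7/8
= 0.1250


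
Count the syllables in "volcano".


Word: "volcano"
Syllable breakdown: vol / ca / no
Counting: 3 parts
= 3 syllables


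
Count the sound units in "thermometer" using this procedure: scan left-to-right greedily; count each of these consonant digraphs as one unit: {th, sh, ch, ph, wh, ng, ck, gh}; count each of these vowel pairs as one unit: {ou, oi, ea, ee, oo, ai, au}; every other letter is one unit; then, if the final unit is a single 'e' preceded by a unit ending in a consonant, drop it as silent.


Word: "thermometer" (11 letters)
Left-to-right scan:
  (1) 'th' (digraph)
  (2) 'e' (letter)
  (3) 'r' (letter)
  (4) 'm' (letter)
  (5) 'o' (letter)
  (6) 'm' (letter)
  (7) 'e' (letter)
  (8) 't' (letter)
  (9) 'e' (letter)
  (10) 'r' (letter)
Units from scan: 10
Sound units = 10 units


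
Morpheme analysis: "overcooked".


Word: "overcooked"
Morphemes: over- + cook + -ed
Each morpheme carries meaning
= 3 morphemes


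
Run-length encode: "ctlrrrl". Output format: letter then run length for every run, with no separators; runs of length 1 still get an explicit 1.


String: "ctlrrrl"
Scanning for consecutive runs:
  'c' x 1
  't' x 1
  'l' x 1
  'r' x 3
  'l' x 1
RLE = "c1t1l1r3l1"


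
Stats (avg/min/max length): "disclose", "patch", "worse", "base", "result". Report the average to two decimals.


Lengths: "disclose"=8, "patch"=5, "worse"=5, "base"=4, "result"=6
Sum = 28, Count = 5
Average = 28/5 = 5.60
= avg=5.60, min=4, max=8


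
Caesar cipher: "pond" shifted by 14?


Word: "pond"
Shift: 14
Each letter → (letter + shift) mod 26:
  'p' (15) + 14 = 3 → 'd'
  'o' (14) + 14 = 2 → 'c'
  'n' (13) + 14 = 1 → 'b'
  'd' (3) + 14 = 17 → 'r'
Result = "dcbr"


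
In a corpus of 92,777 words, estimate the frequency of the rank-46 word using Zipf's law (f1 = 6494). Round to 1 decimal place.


Zipf's law: f(r) = f(1) / r
f(1) = 6494
f(46) = 6494 / 46
= 141.2 occurrences


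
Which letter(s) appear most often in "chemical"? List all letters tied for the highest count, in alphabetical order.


Word: "chemical"
Letter counts:
  'a': 1
  'c': 2
  'e': 1
  'h': 1
  'i': 1
  'l': 1
  'm': 1
Maximum count = 2
Most frequent = 'c' (2 times each)


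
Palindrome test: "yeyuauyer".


Word: "yeyuauyer"
Reversed: "reyuauyey"
Forward == Backward? yeyuauyer != reyuauyey
Palindrome = No


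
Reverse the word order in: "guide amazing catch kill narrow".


Original: "guide amazing catch kill narrow"
Words (1..n): guide | amazing | catch | kill | narrow
Reversed (n..1): narrow | kill | catch | amazing | guide
Result = "narrow kill catch amazing guide"


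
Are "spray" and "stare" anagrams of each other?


Word 1: "spray" → sorted: aprsy
Word 2: "stare" → sorted: aerst
Same letters? aprsy != aerst
Anagram = No


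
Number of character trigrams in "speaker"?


Word: "speaker" (length 7)
Number of 3-grams = length - 3 + 1 = 7 - 3 + 1
= 5


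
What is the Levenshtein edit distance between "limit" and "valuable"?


Word 1: "limit" (length 5)
Word 2: "valuable" (length 8)
One optimal edit sequence (insert/delete/substitute each cost 1):
  1. insert 'v'  (+1)
  2. insert 'a'  (+1)
  3. keep 'l'
  4. insert 'u'  (+1)
  5. substitute 'i' -> 'a'  (+1)
  6. substitute 'm' -> 'b'  (+1)
  7. substitute 'i' -> 'l'  (+1)
  8. substitute 't' -> 'e'  (+1)
Total edit operations: 7
Edit distance = 7


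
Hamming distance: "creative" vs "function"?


Comparing character by character (same length = 8):
  Pos 0: 'c' vs 'f' !=
  Pos 1: 'r' vs 'u' !=
  Pos 2: 'e' vs 'n' !=
  Pos 3: 'a' vs 'c' !=
  Pos 4: 't' vs 't' =
  Pos 5: 'i' vs 'i' =
  Pos 6: 'v' vs 'o' !=
  Pos 7: 'e' vs 'n' !=
Hamming distance = 6


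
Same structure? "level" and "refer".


Pattern of "level": [0, 1, 2, 1, 0]
Pattern of "refer": [0, 1, 2, 1, 0]
Patterns match
Same pattern = Yes


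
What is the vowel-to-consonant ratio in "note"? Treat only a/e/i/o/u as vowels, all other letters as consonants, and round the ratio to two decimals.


Word: "note"
Vowels (a,e,i,o,u): 2
Consonants: 2
Ratio = 2/2
= 1.00


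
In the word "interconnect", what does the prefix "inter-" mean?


Prefix: inter-
Example: interconnect = inter- + connect
Meaning = between


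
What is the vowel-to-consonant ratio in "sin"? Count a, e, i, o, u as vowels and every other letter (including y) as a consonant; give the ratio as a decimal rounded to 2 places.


Word: "sin"
Vowels (a,e,i,o,u): 1
Consonants: 2
Ratio = 1/2
= 0.50


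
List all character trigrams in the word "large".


Word: "large" (length 5)
Number of trigrams = 5 - 3 + 1 = 3
  Position 0: "lar"
  Position 1: "arg"
  Position 2: "rge"
Trigrams = "lar", "arg", "rge"


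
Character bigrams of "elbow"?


Word: "elbow" (length 5)
Number of bigrams = 5 - 2 + 1 = 4
  Position 0: "el"
  Position 1: "lb"
  Position 2: "bo"
  Position 3: "ow"
Bigrams = "el", "lb", "bo", "ow"


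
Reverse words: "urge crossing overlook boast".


Original: "urge crossing overlook boast"
Words (1..n): urge | crossing | overlook | boast
Reversed (n..1): boast | overlook | crossing | urge
Result = "boast overlook crossing urge"


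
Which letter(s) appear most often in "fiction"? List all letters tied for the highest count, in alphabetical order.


Word: "fiction"
Letter counts:
  'c': 1
  'f': 1
  'i': 2
  'n': 1
  'o': 1
  't': 1
Maximum count = 2
Most frequent = 'i' (2 times each)


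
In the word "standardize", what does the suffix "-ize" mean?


Suffix: -ize
As in: standardize -> standard + -ize
Meaning = to make


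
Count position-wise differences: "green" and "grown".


Comparing character by character (same length = 5):
  Pos 0: 'g' vs 'g' =
  Pos 1: 'r' vs 'r' =
  Pos 2: 'e' vs 'o' !=
  Pos 3: 'e' vs 'w' !=
  Pos 4: 'n' vs 'n' =
Hamming distance = 2


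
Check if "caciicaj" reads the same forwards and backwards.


Word: "caciicaj"
Reversed: "jaciicac"
Forward == Backward? caciicaj != jaciicac
Palindrome = No


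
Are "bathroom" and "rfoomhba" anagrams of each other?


Word 1: "bathroom" → sorted: abhmoort
Word 2: "rfoomhba" → sorted: abfhmoor
Same letters? abhmoort != abfhmoor
Anagram = No


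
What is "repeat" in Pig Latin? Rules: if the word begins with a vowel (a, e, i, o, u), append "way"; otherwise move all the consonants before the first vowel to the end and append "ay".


Word: "repeat"
Starts with consonant(s) → move to end, add 'ay'
Consonant cluster: "r"
Pig Latin = "epeatray"


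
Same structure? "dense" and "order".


Pattern of "dense": [0, 1, 2, 3, 1]
Pattern of "order": [0, 1, 2, 3, 1]
Patterns match
Same pattern = Yes


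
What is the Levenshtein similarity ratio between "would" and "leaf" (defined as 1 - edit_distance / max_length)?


Word 1: "would" (length 5)
Word 2: "leaf" (length 4)
One optimal edit sequence:
  1. delete 'w'  (+1)
  2. substitute 'o' -> 'l'  (+1)
  3. substitute 'u' -> 'e'  (+1)
  4. substitute 'l' -> 'a'  (+1)
  5. substitute 'd' -> 'f'  (+1)
Edit distance = 5
Max length = max(5, 4) = 5
Similarity = 1 - 5/5
= 0.0000


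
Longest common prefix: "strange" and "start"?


Word 1: "strange"
Word 2: "start"
Comparing from start:
  Pos 0: 's' == 's'
  Pos 1: 't' == 't'
  Pos 2: 'r' != 'a' (stop)
LCP = "st" (length 2)


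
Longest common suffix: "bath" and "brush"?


Word 1: "bath"
Word 2: "brush"
Comparing from end:
  Pos -1: 'h' == 'h'
  Pos -2: 't' != 's' (stop)
LCS = "h" (length 1)


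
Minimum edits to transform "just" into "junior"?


Word 1: "just" (length 4)
Word 2: "junior" (length 6)
One optimal edit sequence (insert/delete/substitute each cost 1):
  1. keep 'j'
  2. keep 'u'
  3. insert 'n'  (+1)
  4. insert 'i'  (+1)
  5. substitute 's' -> 'o'  (+1)
  6. substitute 't' -> 'r'  (+1)
Total edit operations: 4
Edit distance = 4


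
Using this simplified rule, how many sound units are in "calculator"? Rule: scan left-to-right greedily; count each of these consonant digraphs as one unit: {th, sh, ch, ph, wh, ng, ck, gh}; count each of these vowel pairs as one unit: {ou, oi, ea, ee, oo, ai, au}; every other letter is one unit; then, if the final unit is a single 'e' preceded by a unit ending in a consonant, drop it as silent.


Word: "calculator" (10 letters)
Left-to-right scan:
  1. 'c' (letter)
  2. 'a' (letter)
  3. 'l' (letter)
  4. 'c' (letter)
  5. 'u' (letter)
  6. 'l' (letter)
  7. 'a' (letter)
  8. 't' (letter)
  9. 'o' (letter)
  10. 'r' (letter)
Units from scan: 10
Sound units = 10 units


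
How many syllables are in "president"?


Word: "president"
Syllable breakdown: pres / i / dent
Counting: 3 parts
= 3 syllables


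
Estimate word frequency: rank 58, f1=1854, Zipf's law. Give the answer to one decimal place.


Zipf's law: f(r) = f(1) / r
f(1) = 1854
f(58) = 1854 / 58
= 32.0 occurrences


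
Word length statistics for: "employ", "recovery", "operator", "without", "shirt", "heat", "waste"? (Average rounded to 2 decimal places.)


Lengths: "employ"=6, "recovery"=8, "operator"=8, "without"=7, "shirt"=5, "heat"=4, "waste"=5
Sum = 43, Count = 7
Average = 43/7 = 6.14
= avg=6.14, min=4, max=8


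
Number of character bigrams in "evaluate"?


Word: "evaluate" (length 8)
Number of 2-grams = length - 2 + 1 = 8 - 2 + 1
= 7


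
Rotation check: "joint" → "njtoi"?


Word: "joint", Candidate: "njtoi"
Method: check if candidate is substring of word+word
"jointjoint" contains "njtoi"? No
Is rotation = No


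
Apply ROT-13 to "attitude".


Word: "attitude"
Shift: 13
Each letter → (letter + shift) mod 26:
  'a' (0) + 13 = 13 → 'n'
  't' (19) + 13 = 6 → 'g'
  't' (19) + 13 = 6 → 'g'
  'i' (8) + 13 = 21 → 'v'
  't' (19) + 13 = 6 → 'g'
  'u' (20) + 13 = 7 → 'h'
  'd' (3) + 13 = 16 → 'q'
  'e' (4) + 13 = 17 → 'r'
Result = "nggvghqr"


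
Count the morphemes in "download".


Word: "download"
Morphemes: down- + load
Each morpheme carries meaning
= 2 morphemes


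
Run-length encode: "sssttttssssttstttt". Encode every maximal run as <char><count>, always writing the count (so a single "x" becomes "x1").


String: "sssttttssssttstttt"
Scanning for consecutive runs:
  's' x 3
  't' x 4
  's' x 4
  't' x 2
  's' x 1
  't' x 4
RLE = "s3t4s4t2s1t4"
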